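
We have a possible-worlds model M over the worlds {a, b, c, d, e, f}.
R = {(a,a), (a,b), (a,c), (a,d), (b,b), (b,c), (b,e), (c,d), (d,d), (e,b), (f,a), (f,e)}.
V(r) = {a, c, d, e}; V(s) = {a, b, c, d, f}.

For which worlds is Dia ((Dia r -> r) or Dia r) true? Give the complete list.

Let φ = Dia ((Dia r -> r) or Dia r). Evaluate φ at each world:
  a (successors {a, b, c, d}): φ is true.
  b (successors {b, c, e}): φ is true.
  c (successors {d}): φ is true.
  d (successors {d}): φ is true.
  e (successors {b}): φ is true.
  f (successors {a, e}): φ is true.
For instance, at e:
  At e: Dia ((Dia r -> r) or Dia r) requires (Dia r -> r) or Dia r at some successor in {b}.
    (Dia r -> r) or Dia r holds at b, so Dia ((Dia r -> r) or Dia r) is true at e.
      At b: Dia r -> r is false, Dia r is true, so (Dia r -> r) or Dia r is true.
Satisfying worlds: {a, b, c, d, e, f}

a, b, c, d, e, f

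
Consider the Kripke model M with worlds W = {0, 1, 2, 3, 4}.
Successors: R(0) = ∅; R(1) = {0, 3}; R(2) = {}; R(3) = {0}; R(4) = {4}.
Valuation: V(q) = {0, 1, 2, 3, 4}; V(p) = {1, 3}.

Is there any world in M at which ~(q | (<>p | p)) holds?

Let φ = ~(q | (<>p | p)). Evaluate φ at each world:
  0 (successors ∅): φ is false.
  1 (successors {0, 3}): φ is false.
  2 (successors ∅): φ is false.
  3 (successors {0}): φ is false.
  4 (successors {4}): φ is false.
For instance, at 1:
  At 1: q | (<>p | p) is true, so ~(q | (<>p | p)) is false.
    At 1: q is true, <>p | p is true, so q | (<>p | p) is true.
      At 1: <>p is true, p is true, so <>p | p is true.

No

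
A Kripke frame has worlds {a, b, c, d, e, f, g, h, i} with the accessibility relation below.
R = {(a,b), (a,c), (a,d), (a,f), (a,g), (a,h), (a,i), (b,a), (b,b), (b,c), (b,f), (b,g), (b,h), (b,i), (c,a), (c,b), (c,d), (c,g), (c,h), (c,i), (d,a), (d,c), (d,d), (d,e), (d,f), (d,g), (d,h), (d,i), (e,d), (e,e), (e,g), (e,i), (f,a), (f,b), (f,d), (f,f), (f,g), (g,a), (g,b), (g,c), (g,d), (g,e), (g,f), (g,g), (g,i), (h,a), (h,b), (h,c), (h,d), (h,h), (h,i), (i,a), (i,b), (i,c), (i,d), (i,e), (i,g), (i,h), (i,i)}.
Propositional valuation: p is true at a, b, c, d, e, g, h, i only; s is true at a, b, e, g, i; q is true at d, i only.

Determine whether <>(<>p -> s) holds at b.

At b: <>(<>p -> s) requires <>p -> s at some successor in {a, b, c, f, g, h, i}.
  <>p -> s holds at a, so <>(<>p -> s) is true at b.
    At a: <>p is true, s is true, so <>p -> s is true.
      At a: <>p requires p at some successor in {b, c, d, f, g, h, i}.
        p holds at b, so <>p is true at a.

Yes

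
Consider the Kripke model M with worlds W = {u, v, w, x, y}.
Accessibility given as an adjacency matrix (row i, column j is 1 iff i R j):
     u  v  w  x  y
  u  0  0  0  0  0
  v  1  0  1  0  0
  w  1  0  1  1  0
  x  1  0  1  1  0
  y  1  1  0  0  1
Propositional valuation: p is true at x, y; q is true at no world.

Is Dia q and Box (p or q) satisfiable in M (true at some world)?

No

Let φ = Dia q and Box (p or q). Evaluate φ at each world:
  u (successors ∅): φ is false.
  v (successors {u, w}): φ is false.
  w (successors {u, w, x}): φ is false.
  x (successors {u, w, x}): φ is false.
  y (successors {u, v, y}): φ is false.
For instance, at v:
  At v: Dia q is false, Box (p or q) is false, so Dia q and Box (p or q) is false.
    At v: Dia q requires q at some successor in {u, w}.
      At u: q is false.
      At w: q is false.
    So Dia q is false at v.
    At v: Box (p or q) requires p or q at every successor {u, w}.
      p or q fails at u, so Box (p or q) is false at v.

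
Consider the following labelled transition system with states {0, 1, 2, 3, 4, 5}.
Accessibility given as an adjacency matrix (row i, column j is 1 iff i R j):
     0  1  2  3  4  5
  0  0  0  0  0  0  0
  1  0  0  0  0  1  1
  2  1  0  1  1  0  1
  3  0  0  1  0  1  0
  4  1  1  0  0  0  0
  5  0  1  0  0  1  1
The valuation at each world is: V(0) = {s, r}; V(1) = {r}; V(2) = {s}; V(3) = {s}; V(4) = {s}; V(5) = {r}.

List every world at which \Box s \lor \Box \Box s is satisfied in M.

0, 3

Let φ = \Box s \lor \Box \Box s. Evaluate φ at each world:
  0 (successors ∅): φ is true.
  1 (successors {4, 5}): φ is false.
  2 (successors {0, 2, 3, 5}): φ is false.
  3 (successors {2, 4}): φ is true.
  4 (successors {0, 1}): φ is false.
  5 (successors {1, 4, 5}): φ is false.
For instance, at 5:
  At 5: \Box s is false, \Box \Box s is false, so \Box s \lor \Box \Box s is false.
    At 5: \Box s requires s at every successor {1, 4, 5}.
      s fails at 1, so \Box s is false at 5.
    At 5: \Box \Box s requires \Box s at every successor {1, 4, 5}.
      \Box s fails at 1, so \Box \Box s is false at 5.
Satisfying worlds: {0, 3}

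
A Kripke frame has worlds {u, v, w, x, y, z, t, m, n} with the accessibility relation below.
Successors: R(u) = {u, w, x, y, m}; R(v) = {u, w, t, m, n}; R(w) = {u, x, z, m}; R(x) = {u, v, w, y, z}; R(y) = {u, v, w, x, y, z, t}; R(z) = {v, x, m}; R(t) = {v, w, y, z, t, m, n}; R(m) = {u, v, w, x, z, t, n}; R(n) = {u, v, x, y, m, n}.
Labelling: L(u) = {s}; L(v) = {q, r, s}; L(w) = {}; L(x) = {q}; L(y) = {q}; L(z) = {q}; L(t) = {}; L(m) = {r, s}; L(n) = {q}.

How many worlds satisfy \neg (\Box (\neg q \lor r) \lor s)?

6

Let φ = \neg (\Box (\neg q \lor r) \lor s). Evaluate φ at each world:
  u (successors {u, w, x, y, m}): φ is false.
  v (successors {u, w, t, m, n}): φ is false.
  w (successors {u, x, z, m}): φ is true.
  x (successors {u, v, w, y, z}): φ is true.
  y (successors {u, v, w, x, y, z, t}): φ is true.
  z (successors {v, x, m}): φ is true.
  t (successors {v, w, y, z, t, m, n}): φ is true.
  m (successors {u, v, w, x, z, t, n}): φ is false.
  n (successors {u, v, x, y, m, n}): φ is true.
For instance, at t:
  At t: \Box (\neg q \lor r) \lor s is false, so \neg (\Box (\neg q \lor r) \lor s) is true.
    At t: \Box (\neg q \lor r) is false, s is false, so \Box (\neg q \lor r) \lor s is false.
      At t: \Box (\neg q \lor r) requires \neg q \lor r at every successor {v, w, y, z, t, m, n}.
        \neg q \lor r fails at y, so \Box (\neg q \lor r) is false at t.
Satisfying worlds: {w, x, y, z, t, n}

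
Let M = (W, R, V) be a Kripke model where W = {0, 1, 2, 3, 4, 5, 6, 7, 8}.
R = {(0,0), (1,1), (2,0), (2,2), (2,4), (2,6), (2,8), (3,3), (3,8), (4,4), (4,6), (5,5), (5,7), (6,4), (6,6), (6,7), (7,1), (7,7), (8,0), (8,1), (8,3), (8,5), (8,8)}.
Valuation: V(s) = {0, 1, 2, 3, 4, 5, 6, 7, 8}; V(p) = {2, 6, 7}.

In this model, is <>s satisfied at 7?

At 7: <>s requires s at some successor in {1, 7}.
  s holds at 1, so <>s is true at 7.

Yes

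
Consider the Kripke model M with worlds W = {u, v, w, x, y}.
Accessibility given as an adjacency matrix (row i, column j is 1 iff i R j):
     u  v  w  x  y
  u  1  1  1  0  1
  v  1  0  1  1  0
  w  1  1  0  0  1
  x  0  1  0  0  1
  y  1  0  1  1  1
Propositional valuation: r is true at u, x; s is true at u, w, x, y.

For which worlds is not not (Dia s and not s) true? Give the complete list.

v

Let φ = not not (Dia s and not s). Evaluate φ at each world:
  u (successors {u, v, w, y}): φ is false.
  v (successors {u, w, x}): φ is true.
  w (successors {u, v, y}): φ is false.
  x (successors {v, y}): φ is false.
  y (successors {u, w, x, y}): φ is false.
For instance, at x:
  At x: not (Dia s and not s) is true, so not not (Dia s and not s) is false.
    At x: Dia s and not s is false, so not (Dia s and not s) is true.
      At x: Dia s is true, not s is false, so Dia s and not s is false.
Satisfying worlds: {v}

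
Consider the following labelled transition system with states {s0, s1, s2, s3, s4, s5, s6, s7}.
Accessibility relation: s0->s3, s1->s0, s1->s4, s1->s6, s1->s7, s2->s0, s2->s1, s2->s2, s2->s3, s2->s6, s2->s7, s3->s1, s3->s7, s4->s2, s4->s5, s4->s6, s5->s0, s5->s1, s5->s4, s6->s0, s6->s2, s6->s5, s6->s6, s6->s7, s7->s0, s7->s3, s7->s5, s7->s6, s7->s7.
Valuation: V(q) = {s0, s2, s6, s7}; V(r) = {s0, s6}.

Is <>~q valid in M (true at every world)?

Yes

Let φ = <>~q. Evaluate φ at each world:
  s0 (successors {s3}): φ is true.
  s1 (successors {s0, s4, s6, s7}): φ is true.
  s2 (successors {s0, s1, s2, s3, s6, s7}): φ is true.
  s3 (successors {s1, s7}): φ is true.
  s4 (successors {s2, s5, s6}): φ is true.
  s5 (successors {s0, s1, s4}): φ is true.
  s6 (successors {s0, s2, s5, s6, s7}): φ is true.
  s7 (successors {s0, s3, s5, s6, s7}): φ is true.
For instance, at s1:
  At s1: <>~q requires ~q at some successor in {s0, s4, s6, s7}.
    ~q holds at s4, so <>~q is true at s1.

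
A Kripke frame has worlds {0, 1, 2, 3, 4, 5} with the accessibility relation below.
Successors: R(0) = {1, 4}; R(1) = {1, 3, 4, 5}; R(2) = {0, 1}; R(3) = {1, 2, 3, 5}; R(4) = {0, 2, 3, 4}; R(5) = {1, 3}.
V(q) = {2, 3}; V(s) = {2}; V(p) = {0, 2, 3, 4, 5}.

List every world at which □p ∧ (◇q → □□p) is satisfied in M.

none

Let φ = □p ∧ (◇q → □□p). Evaluate φ at each world:
  0 (successors {1, 4}): φ is false.
  1 (successors {1, 3, 4, 5}): φ is false.
  2 (successors {0, 1}): φ is false.
  3 (successors {1, 2, 3, 5}): φ is false.
  4 (successors {0, 2, 3, 4}): φ is false.
  5 (successors {1, 3}): φ is false.
For instance, at 4:
  At 4: □p is true, ◇q → □□p is false, so □p ∧ (◇q → □□p) is false.
    At 4: □p requires p at every successor {0, 2, 3, 4}.
      At 0: p is true.
      At 2: p is true.
      At 3: p is true.
      At 4: p is true.
    So □p is true at 4.
    At 4: ◇q is true, □□p is false, so ◇q → □□p is false.
      At 4: ◇q requires q at some successor in {0, 2, 3, 4}.
        q holds at 2, so ◇q is true at 4.
      At 4: □□p requires □p at every successor {0, 2, 3, 4}.
        □p fails at 0, so □□p is false at 4.
Satisfying worlds: none.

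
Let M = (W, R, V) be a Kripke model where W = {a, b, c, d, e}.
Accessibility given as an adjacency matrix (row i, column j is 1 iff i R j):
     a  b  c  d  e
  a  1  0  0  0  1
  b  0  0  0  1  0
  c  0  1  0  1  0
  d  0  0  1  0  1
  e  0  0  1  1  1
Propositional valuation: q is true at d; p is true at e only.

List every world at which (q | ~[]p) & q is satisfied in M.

d

Let φ = (q | ~[]p) & q. Evaluate φ at each world:
  a (successors {a, e}): φ is false.
  b (successors {d}): φ is false.
  c (successors {b, d}): φ is false.
  d (successors {c, e}): φ is true.
  e (successors {c, d, e}): φ is false.
For instance, at c:
  At c: q | ~[]p is true, q is false, so (q | ~[]p) & q is false.
    At c: q is false, ~[]p is true, so q | ~[]p is true.
      At c: []p is false, so ~[]p is true.
Satisfying worlds: {d}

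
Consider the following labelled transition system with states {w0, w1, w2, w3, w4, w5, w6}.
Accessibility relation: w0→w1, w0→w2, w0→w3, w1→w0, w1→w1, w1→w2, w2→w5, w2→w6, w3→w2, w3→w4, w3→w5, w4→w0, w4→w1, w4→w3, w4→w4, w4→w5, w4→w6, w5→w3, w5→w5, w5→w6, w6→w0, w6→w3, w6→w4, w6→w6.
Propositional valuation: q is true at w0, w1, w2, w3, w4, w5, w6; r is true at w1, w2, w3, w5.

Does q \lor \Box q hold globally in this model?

Yes

Let φ = q \lor \Box q. Evaluate φ at each world:
  w0 (successors {w1, w2, w3}): φ is true.
  w1 (successors {w0, w1, w2}): φ is true.
  w2 (successors {w5, w6}): φ is true.
  w3 (successors {w2, w4, w5}): φ is true.
  w4 (successors {w0, w1, w3, w4, w5, w6}): φ is true.
  w5 (successors {w3, w5, w6}): φ is true.
  w6 (successors {w0, w3, w4, w6}): φ is true.
For instance, at w2:
  At w2: q is true, \Box q is true, so q \lor \Box q is true.
    At w2: \Box q requires q at every successor {w5, w6}.
      At w5: q is true.
      At w6: q is true.
    So \Box q is true at w2.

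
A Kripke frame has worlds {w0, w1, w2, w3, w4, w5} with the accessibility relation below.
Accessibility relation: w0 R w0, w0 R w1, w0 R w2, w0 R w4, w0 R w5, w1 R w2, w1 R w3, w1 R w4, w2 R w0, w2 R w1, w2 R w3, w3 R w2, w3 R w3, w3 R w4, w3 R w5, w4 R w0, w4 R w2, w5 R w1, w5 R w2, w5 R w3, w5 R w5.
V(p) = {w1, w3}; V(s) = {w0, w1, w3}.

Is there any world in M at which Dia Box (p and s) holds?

No

Let φ = Dia Box (p and s). Evaluate φ at each world:
  w0 (successors {w0, w1, w2, w4, w5}): φ is false.
  w1 (successors {w2, w3, w4}): φ is false.
  w2 (successors {w0, w1, w3}): φ is false.
  w3 (successors {w2, w3, w4, w5}): φ is false.
  w4 (successors {w0, w2}): φ is false.
  w5 (successors {w1, w2, w3, w5}): φ is false.
For instance, at w3:
  At w3: Dia Box (p and s) requires Box (p and s) at some successor in {w2, w3, w4, w5}.
    At w2: Box (p and s) is false.
    At w3: Box (p and s) is false.
    At w4: Box (p and s) is false.
    At w5: Box (p and s) is false.
  So Dia Box (p and s) is false at w3.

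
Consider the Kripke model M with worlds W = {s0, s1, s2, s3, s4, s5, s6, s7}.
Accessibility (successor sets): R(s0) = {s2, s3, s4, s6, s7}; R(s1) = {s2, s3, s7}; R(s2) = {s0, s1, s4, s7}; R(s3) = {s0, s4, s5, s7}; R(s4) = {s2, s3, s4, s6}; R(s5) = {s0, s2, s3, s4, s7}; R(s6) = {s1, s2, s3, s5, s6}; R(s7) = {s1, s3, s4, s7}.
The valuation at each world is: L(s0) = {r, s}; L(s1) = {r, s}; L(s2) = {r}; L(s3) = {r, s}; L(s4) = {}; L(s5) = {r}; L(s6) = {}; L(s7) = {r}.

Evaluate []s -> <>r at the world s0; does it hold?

Yes

At s0: []s is false, <>r is true, so []s -> <>r is true.
  At s0: []s requires s at every successor {s2, s3, s4, s6, s7}.
    s fails at s2, so []s is false at s0.
  At s0: <>r requires r at some successor in {s2, s3, s4, s6, s7}.
    r holds at s2, so <>r is true at s0.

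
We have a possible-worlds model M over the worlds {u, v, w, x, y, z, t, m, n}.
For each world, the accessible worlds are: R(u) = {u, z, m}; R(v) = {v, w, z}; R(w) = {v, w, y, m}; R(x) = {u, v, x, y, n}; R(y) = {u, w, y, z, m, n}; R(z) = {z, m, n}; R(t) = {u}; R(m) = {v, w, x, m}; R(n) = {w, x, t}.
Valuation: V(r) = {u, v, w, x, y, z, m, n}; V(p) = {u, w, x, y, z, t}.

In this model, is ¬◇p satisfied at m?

Recall that ◇ψ holds at a world iff ψ holds at some accessible world.
At m: ◇p is true, so ¬◇p is false.
  At m: ◇p requires p at some successor in {v, w, x, m}.
    p holds at w, so ◇p is true at m.

No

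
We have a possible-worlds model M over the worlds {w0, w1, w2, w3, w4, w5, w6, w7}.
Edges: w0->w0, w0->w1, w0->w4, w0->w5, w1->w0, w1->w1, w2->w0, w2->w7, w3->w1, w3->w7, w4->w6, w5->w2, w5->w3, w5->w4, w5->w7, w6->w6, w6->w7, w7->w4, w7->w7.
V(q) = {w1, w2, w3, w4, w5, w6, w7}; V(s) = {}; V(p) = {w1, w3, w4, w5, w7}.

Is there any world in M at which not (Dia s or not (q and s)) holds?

Recall that Dia ψ holds at a world iff ψ holds at some accessible world.
Let φ = not (Dia s or not (q and s)). Evaluate φ at each world:
  w0 (successors {w0, w1, w4, w5}): φ is false.
  w1 (successors {w0, w1}): φ is false.
  w2 (successors {w0, w7}): φ is false.
  w3 (successors {w1, w7}): φ is false.
  w4 (successors {w6}): φ is false.
  w5 (successors {w2, w3, w4, w7}): φ is false.
  w6 (successors {w6, w7}): φ is false.
  w7 (successors {w4, w7}): φ is false.
For instance, at w5:
  At w5: Dia s or not (q and s) is true, so not (Dia s or not (q and s)) is false.
    At w5: Dia s is false, not (q and s) is true, so Dia s or not (q and s) is true.
      At w5: Dia s requires s at some successor in {w2, w3, w4, w7}.
        At w2: s is false.
        At w3: s is false.
        At w4: s is false.
        At w7: s is false.
      So Dia s is false at w5.

No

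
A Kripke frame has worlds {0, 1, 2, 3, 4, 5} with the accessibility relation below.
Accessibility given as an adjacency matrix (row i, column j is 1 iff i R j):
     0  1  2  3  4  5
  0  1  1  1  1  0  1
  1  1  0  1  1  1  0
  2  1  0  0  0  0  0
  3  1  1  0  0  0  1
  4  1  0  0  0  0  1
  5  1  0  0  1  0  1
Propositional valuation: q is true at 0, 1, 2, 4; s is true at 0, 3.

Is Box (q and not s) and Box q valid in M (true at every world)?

Let φ = Box (q and not s) and Box q. Evaluate φ at each world:
  0 (successors {0, 1, 2, 3, 5}): φ is false.
  1 (successors {0, 2, 3, 4}): φ is false.
  2 (successors {0}): φ is false.
  3 (successors {0, 1, 5}): φ is false.
  4 (successors {0, 5}): φ is false.
  5 (successors {0, 3, 5}): φ is false.
Detail at 0 (counterexample):
  At 0: Box (q and not s) is false, Box q is false, so Box (q and not s) and Box q is false.
    At 0: Box (q and not s) requires q and not s at every successor {0, 1, 2, 3, 5}.
      q and not s fails at 0, so Box (q and not s) is false at 0.
    At 0: Box q requires q at every successor {0, 1, 2, 3, 5}.
      q fails at 3, so Box q is false at 0.

No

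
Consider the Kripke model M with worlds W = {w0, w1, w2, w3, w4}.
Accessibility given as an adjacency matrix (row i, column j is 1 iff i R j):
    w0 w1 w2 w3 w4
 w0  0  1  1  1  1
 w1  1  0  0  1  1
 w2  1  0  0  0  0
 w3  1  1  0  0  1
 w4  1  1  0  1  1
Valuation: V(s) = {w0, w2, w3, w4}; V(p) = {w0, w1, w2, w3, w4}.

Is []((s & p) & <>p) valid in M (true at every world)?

No

Let φ = []((s & p) & <>p). Evaluate φ at each world:
  w0 (successors {w1, w2, w3, w4}): φ is false.
  w1 (successors {w0, w3, w4}): φ is true.
  w2 (successors {w0}): φ is true.
  w3 (successors {w0, w1, w4}): φ is false.
  w4 (successors {w0, w1, w3, w4}): φ is false.
Detail at w0 (counterexample):
  At w0: []((s & p) & <>p) requires (s & p) & <>p at every successor {w1, w2, w3, w4}.
    (s & p) & <>p fails at w1, so []((s & p) & <>p) is false at w0.
      At w1: s & p is false, <>p is true, so (s & p) & <>p is false.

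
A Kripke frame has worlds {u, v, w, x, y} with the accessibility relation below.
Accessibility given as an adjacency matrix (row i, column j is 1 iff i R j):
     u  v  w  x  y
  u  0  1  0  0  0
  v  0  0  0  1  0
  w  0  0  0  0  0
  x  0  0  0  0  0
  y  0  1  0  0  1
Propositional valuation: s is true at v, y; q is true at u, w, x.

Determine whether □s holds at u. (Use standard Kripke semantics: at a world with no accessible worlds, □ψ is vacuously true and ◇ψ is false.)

At u: □s requires s at every successor {v}.
  At v: s is true.
So □s is true at u.

Yes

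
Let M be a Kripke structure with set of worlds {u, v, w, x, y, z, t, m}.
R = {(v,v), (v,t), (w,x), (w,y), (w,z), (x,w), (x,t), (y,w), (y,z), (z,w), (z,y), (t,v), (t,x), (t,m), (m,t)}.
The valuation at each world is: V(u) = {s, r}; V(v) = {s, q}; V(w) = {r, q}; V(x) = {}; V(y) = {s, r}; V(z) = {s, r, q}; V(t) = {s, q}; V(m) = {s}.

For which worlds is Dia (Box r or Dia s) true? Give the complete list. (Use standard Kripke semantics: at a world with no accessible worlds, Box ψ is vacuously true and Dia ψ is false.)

v, w, x, y, z, t, m

Recall that Box ψ holds at a world iff ψ holds at every accessible world, and Dia ψ holds iff ψ holds at some accessible world.
Let φ = Dia (Box r or Dia s). Evaluate φ at each world:
  u (successors ∅): φ is false.
  v (successors {v, t}): φ is true.
  w (successors {x, y, z}): φ is true.
  x (successors {w, t}): φ is true.
  y (successors {w, z}): φ is true.
  z (successors {w, y}): φ is true.
  t (successors {v, x, m}): φ is true.
  m (successors {t}): φ is true.
For instance, at m:
  At m: Dia (Box r or Dia s) requires Box r or Dia s at some successor in {t}.
    Box r or Dia s holds at t, so Dia (Box r or Dia s) is true at m.
      At t: Box r is false, Dia s is true, so Box r or Dia s is true.
Satisfying worlds: {v, w, x, y, z, t, m}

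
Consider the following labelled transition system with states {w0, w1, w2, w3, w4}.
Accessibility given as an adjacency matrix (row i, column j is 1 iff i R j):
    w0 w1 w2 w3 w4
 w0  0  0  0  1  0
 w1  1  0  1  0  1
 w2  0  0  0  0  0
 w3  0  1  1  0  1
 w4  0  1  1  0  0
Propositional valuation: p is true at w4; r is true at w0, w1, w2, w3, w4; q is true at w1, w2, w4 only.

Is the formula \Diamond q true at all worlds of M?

No

Let φ = \Diamond q. Evaluate φ at each world:
  w0 (successors {w3}): φ is false.
  w1 (successors {w0, w2, w4}): φ is true.
  w2 (successors ∅): φ is false.
  w3 (successors {w1, w2, w4}): φ is true.
  w4 (successors {w1, w2}): φ is true.
Detail at w0 (counterexample):
  At w0: \Diamond q requires q at some successor in {w3}.
    At w3: q is false.
  So \Diamond q is false at w0.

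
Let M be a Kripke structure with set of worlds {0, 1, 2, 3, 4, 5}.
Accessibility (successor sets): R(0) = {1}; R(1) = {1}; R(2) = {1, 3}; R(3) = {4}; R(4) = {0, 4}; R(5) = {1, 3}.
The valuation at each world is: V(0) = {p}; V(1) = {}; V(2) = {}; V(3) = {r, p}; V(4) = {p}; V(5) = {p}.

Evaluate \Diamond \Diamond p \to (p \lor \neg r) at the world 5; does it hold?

At 5: \Diamond \Diamond p is true, p \lor \neg r is true, so \Diamond \Diamond p \to (p \lor \neg r) is true.
  At 5: \Diamond \Diamond p requires \Diamond p at some successor in {1, 3}.
    \Diamond p holds at 3, so \Diamond \Diamond p is true at 5.
      At 3: \Diamond p requires p at some successor in {4}.
        p holds at 4, so \Diamond p is true at 3.

Yes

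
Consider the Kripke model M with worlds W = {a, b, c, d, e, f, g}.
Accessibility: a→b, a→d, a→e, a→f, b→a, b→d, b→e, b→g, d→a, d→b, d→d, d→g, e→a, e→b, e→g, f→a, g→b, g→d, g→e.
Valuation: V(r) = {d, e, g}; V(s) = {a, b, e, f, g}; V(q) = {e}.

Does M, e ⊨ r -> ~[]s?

At e: r is true, ~[]s is false, so r -> ~[]s is false.
  At e: []s is true, so ~[]s is false.
    At e: []s requires s at every successor {a, b, g}.
      At a: s is true.
      At b: s is true.
      At g: s is true.
    So []s is true at e.

No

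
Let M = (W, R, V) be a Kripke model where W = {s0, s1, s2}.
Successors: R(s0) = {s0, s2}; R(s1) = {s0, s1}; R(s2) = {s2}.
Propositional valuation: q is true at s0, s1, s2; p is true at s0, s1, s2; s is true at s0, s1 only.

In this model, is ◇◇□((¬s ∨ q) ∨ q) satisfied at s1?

Yes

At s1: ◇◇□((¬s ∨ q) ∨ q) requires ◇□((¬s ∨ q) ∨ q) at some successor in {s0, s1}.
  ◇□((¬s ∨ q) ∨ q) holds at s0, so ◇◇□((¬s ∨ q) ∨ q) is true at s1.
    At s0: ◇□((¬s ∨ q) ∨ q) requires □((¬s ∨ q) ∨ q) at some successor in {s0, s2}.
      □((¬s ∨ q) ∨ q) holds at s0, so ◇□((¬s ∨ q) ∨ q) is true at s0.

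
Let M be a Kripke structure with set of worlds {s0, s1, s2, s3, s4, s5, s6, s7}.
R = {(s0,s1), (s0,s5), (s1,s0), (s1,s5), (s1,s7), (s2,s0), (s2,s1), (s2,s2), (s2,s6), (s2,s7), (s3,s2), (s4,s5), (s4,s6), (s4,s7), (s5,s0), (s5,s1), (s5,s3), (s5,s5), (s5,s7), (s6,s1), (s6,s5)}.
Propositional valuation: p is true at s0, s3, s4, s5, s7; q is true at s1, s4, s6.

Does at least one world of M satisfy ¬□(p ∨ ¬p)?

Let φ = ¬□(p ∨ ¬p). Evaluate φ at each world:
  s0 (successors {s1, s5}): φ is false.
  s1 (successors {s0, s5, s7}): φ is false.
  s2 (successors {s0, s1, s2, s6, s7}): φ is false.
  s3 (successors {s2}): φ is false.
  s4 (successors {s5, s6, s7}): φ is false.
  s5 (successors {s0, s1, s3, s5, s7}): φ is false.
  s6 (successors {s1, s5}): φ is false.
  s7 (successors ∅): φ is false.
For instance, at s0:
  At s0: □(p ∨ ¬p) is true, so ¬□(p ∨ ¬p) is false.
    At s0: □(p ∨ ¬p) requires p ∨ ¬p at every successor {s1, s5}.
      At s1: p ∨ ¬p is true.
      At s5: p ∨ ¬p is true.
    So □(p ∨ ¬p) is true at s0.

No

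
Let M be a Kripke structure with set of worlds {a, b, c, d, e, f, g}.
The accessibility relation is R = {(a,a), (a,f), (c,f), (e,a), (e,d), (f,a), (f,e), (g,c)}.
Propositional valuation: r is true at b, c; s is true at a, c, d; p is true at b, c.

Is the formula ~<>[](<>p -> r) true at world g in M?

At g: <>[](<>p -> r) is true, so ~<>[](<>p -> r) is false.
  At g: <>[](<>p -> r) requires [](<>p -> r) at some successor in {c}.
    [](<>p -> r) holds at c, so <>[](<>p -> r) is true at g.
      At c: [](<>p -> r) requires <>p -> r at every successor {f}.
        At f: <>p -> r is true.
      So [](<>p -> r) is true at c.

No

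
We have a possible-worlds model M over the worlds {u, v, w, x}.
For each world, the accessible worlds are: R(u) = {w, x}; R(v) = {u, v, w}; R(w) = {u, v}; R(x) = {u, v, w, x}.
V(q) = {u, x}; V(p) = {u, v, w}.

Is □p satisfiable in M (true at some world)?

Recall that □ψ holds at a world iff ψ holds at every accessible world, and ◇ψ holds iff ψ holds at some accessible world.
Let φ = □p. Evaluate φ at each world:
  u (successors {w, x}): φ is false.
  v (successors {u, v, w}): φ is true.
  w (successors {u, v}): φ is true.
  x (successors {u, v, w, x}): φ is false.
Detail at v (witness):
  At v: □p requires p at every successor {u, v, w}.
    At u: p is true.
    At v: p is true.
    At w: p is true.
  So □p is true at v.

Yes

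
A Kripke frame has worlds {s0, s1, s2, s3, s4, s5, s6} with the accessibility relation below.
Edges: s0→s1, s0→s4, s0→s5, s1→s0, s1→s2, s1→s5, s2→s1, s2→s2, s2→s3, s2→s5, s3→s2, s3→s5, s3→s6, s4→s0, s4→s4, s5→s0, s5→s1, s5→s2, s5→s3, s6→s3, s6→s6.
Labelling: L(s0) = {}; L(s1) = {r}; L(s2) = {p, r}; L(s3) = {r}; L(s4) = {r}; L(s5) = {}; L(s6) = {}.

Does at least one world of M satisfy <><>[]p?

No

Let φ = <><>[]p. Evaluate φ at each world:
  s0 (successors {s1, s4, s5}): φ is false.
  s1 (successors {s0, s2, s5}): φ is false.
  s2 (successors {s1, s2, s3, s5}): φ is false.
  s3 (successors {s2, s5, s6}): φ is false.
  s4 (successors {s0, s4}): φ is false.
  s5 (successors {s0, s1, s2, s3}): φ is false.
  s6 (successors {s3, s6}): φ is false.
For instance, at s1:
  At s1: <><>[]p requires <>[]p at some successor in {s0, s2, s5}.
    At s0: <>[]p is false.
    At s2: <>[]p is false.
    At s5: <>[]p is false.
  So <><>[]p is false at s1.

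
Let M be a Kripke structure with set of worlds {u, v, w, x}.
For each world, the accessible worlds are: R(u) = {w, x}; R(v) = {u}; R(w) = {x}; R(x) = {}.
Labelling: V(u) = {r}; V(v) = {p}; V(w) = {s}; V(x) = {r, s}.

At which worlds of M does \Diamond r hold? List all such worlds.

u, v, w

Recall that \Diamond ψ holds at a world iff ψ holds at some accessible world.
Let φ = \Diamond r. Evaluate φ at each world:
  u (successors {w, x}): φ is true.
  v (successors {u}): φ is true.
  w (successors {x}): φ is true.
  x (successors ∅): φ is false.
For instance, at w:
  At w: \Diamond r requires r at some successor in {x}.
    r holds at x, so \Diamond r is true at w.
Satisfying worlds: {u, v, w}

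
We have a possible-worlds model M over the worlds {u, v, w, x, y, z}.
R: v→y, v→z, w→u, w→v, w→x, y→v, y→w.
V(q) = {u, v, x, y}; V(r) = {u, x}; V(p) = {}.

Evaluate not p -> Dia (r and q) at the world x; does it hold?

At x: not p is true, Dia (r and q) is false, so not p -> Dia (r and q) is false.
  At x: no accessible worlds, so Dia (r and q) is false.

No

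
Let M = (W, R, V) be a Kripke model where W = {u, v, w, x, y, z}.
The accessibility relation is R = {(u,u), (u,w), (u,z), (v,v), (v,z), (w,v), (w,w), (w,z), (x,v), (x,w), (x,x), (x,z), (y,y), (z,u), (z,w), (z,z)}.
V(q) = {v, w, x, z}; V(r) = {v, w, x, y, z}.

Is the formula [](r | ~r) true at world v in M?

Yes

At v: [](r | ~r) requires r | ~r at every successor {v, z}.
  At v: r | ~r is true.
  At z: r | ~r is true.
So [](r | ~r) is true at v.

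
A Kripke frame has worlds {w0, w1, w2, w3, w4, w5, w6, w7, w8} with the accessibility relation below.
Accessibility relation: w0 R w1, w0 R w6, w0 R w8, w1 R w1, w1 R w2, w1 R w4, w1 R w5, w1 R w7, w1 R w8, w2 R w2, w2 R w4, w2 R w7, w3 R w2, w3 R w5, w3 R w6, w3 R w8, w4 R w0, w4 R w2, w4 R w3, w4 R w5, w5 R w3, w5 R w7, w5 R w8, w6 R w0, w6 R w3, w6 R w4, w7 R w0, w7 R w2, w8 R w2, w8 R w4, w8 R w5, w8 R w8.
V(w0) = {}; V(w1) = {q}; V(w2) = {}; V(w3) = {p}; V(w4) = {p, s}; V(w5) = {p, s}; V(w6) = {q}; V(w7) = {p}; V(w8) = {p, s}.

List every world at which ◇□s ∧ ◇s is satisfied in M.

none

Let φ = ◇□s ∧ ◇s. Evaluate φ at each world:
  w0 (successors {w1, w6, w8}): φ is false.
  w1 (successors {w1, w2, w4, w5, w7, w8}): φ is false.
  w2 (successors {w2, w4, w7}): φ is false.
  w3 (successors {w2, w5, w6, w8}): φ is false.
  w4 (successors {w0, w2, w3, w5}): φ is false.
  w5 (successors {w3, w7, w8}): φ is false.
  w6 (successors {w0, w3, w4}): φ is false.
  w7 (successors {w0, w2}): φ is false.
  w8 (successors {w2, w4, w5, w8}): φ is false.
For instance, at w0:
  At w0: ◇□s is false, ◇s is true, so ◇□s ∧ ◇s is false.
    At w0: ◇□s requires □s at some successor in {w1, w6, w8}.
      At w1: □s is false.
      At w6: □s is false.
      At w8: □s is false.
    So ◇□s is false at w0.
    At w0: ◇s requires s at some successor in {w1, w6, w8}.
      s holds at w8, so ◇s is true at w0.
Satisfying worlds: none.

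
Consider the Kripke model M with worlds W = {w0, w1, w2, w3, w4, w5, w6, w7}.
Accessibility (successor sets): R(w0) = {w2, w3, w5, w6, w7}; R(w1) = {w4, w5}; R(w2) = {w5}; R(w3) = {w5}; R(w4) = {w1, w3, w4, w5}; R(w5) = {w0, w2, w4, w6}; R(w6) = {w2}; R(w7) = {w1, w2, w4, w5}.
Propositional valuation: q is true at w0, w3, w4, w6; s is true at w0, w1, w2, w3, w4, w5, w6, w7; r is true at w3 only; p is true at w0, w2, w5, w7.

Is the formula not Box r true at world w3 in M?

Recall that Box ψ holds at a world iff ψ holds at every accessible world, and Dia ψ holds iff ψ holds at some accessible world.
At w3: Box r is false, so not Box r is true.
  At w3: Box r requires r at every successor {w5}.
    r fails at w5, so Box r is false at w3.

Yes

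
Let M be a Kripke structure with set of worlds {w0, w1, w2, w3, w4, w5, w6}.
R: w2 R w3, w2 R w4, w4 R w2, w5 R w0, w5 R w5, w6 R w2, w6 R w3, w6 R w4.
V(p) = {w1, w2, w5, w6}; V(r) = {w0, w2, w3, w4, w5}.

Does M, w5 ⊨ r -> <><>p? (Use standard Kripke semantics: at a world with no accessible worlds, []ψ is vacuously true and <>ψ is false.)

At w5: r is true, <><>p is true, so r -> <><>p is true.
  At w5: <><>p requires <>p at some successor in {w0, w5}.
    <>p holds at w5, so <><>p is true at w5.
      At w5: <>p requires p at some successor in {w0, w5}.
        p holds at w5, so <>p is true at w5.

Yes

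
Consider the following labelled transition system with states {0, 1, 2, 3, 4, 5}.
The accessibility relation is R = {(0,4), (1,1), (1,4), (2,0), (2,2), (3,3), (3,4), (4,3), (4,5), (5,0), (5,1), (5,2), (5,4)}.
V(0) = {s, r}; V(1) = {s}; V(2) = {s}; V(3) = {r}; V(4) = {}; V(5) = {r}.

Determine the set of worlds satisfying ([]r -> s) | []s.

Let φ = ([]r -> s) | []s. Evaluate φ at each world:
  0 (successors {4}): φ is true.
  1 (successors {1, 4}): φ is true.
  2 (successors {0, 2}): φ is true.
  3 (successors {3, 4}): φ is true.
  4 (successors {3, 5}): φ is false.
  5 (successors {0, 1, 2, 4}): φ is true.
For instance, at 1:
  At 1: []r -> s is true, []s is false, so ([]r -> s) | []s is true.
    At 1: []r is false, s is true, so []r -> s is true.
      At 1: []r requires r at every successor {1, 4}.
        r fails at 1, so []r is false at 1.
    At 1: []s requires s at every successor {1, 4}.
      s fails at 4, so []s is false at 1.
Satisfying worlds: {0, 1, 2, 3, 5}

0, 1, 2, 3, 5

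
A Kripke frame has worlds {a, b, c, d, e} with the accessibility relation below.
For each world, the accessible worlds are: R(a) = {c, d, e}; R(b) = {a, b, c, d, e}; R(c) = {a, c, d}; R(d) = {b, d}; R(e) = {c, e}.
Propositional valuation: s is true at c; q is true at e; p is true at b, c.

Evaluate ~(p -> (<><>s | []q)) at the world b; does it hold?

Recall that []ψ holds at a world iff ψ holds at every accessible world, and <>ψ holds iff ψ holds at some accessible world.
At b: p -> (<><>s | []q) is true, so ~(p -> (<><>s | []q)) is false.
  At b: p is true, <><>s | []q is true, so p -> (<><>s | []q) is true.
    At b: <><>s is true, []q is false, so <><>s | []q is true.
      At b: <><>s requires <>s at some successor in {a, b, c, d, e}.
        <>s holds at a, so <><>s is true at b.
      At b: []q requires q at every successor {a, b, c, d, e}.
        q fails at a, so []q is false at b.

No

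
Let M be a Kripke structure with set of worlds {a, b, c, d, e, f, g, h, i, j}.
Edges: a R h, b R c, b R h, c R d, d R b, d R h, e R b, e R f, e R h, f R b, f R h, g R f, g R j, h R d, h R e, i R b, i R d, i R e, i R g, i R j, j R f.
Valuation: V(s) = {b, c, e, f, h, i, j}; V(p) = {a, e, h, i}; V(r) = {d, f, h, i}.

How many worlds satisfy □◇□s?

6

Let φ = □◇□s. Evaluate φ at each world:
  a (successors {h}): φ is true.
  b (successors {c, h}): φ is true.
  c (successors {d}): φ is true.
  d (successors {b, h}): φ is false.
  e (successors {b, f, h}): φ is false.
  f (successors {b, h}): φ is false.
  g (successors {f, j}): φ is true.
  h (successors {d, e}): φ is true.
  i (successors {b, d, e, g, j}): φ is false.
  j (successors {f}): φ is true.
For instance, at e:
  At e: □◇□s requires ◇□s at every successor {b, f, h}.
    ◇□s fails at b, so □◇□s is false at e.
      At b: ◇□s requires □s at some successor in {c, h}.
        At c: □s is false.
        At h: □s is false.
      So ◇□s is false at b.
Satisfying worlds: {a, b, c, g, h, j}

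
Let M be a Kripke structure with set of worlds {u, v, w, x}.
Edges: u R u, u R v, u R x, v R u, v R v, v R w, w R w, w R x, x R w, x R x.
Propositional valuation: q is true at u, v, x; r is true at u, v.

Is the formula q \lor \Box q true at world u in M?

Yes

At u: q is true, \Box q is true, so q \lor \Box q is true.
  At u: \Box q requires q at every successor {u, v, x}.
    At u: q is true.
    At v: q is true.
    At x: q is true.
  So \Box q is true at u.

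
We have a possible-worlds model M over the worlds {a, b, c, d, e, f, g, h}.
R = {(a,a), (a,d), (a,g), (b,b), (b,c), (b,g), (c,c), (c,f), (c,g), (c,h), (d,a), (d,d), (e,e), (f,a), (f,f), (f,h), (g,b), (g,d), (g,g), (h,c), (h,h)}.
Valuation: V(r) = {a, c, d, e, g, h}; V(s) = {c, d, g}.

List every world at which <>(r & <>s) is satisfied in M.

a, b, c, d, f, g, h

Let φ = <>(r & <>s). Evaluate φ at each world:
  a (successors {a, d, g}): φ is true.
  b (successors {b, c, g}): φ is true.
  c (successors {c, f, g, h}): φ is true.
  d (successors {a, d}): φ is true.
  e (successors {e}): φ is false.
  f (successors {a, f, h}): φ is true.
  g (successors {b, d, g}): φ is true.
  h (successors {c, h}): φ is true.
For instance, at h:
  At h: <>(r & <>s) requires r & <>s at some successor in {c, h}.
    r & <>s holds at c, so <>(r & <>s) is true at h.
      At c: r is true, <>s is true, so r & <>s is true.
Satisfying worlds: {a, b, c, d, f, g, h}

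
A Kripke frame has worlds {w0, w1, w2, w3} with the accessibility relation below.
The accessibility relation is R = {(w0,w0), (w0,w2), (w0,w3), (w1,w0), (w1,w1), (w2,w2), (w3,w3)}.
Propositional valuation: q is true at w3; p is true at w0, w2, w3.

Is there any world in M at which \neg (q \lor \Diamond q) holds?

Let φ = \neg (q \lor \Diamond q). Evaluate φ at each world:
  w0 (successors {w0, w2, w3}): φ is false.
  w1 (successors {w0, w1}): φ is true.
  w2 (successors {w2}): φ is true.
  w3 (successors {w3}): φ is false.
Detail at w1 (witness):
  At w1: q \lor \Diamond q is false, so \neg (q \lor \Diamond q) is true.
    At w1: q is false, \Diamond q is false, so q \lor \Diamond q is false.
      At w1: \Diamond q requires q at some successor in {w0, w1}.
        At w0: q is false.
        At w1: q is false.
      So \Diamond q is false at w1.

Yes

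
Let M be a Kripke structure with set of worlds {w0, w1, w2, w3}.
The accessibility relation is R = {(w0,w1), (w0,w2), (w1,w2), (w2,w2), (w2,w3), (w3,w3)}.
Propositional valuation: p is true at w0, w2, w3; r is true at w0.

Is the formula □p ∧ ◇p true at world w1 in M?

Yes

At w1: □p is true, ◇p is true, so □p ∧ ◇p is true.
  At w1: □p requires p at every successor {w2}.
    At w2: p is true.
  So □p is true at w1.
  At w1: ◇p requires p at some successor in {w2}.
    p holds at w2, so ◇p is true at w1.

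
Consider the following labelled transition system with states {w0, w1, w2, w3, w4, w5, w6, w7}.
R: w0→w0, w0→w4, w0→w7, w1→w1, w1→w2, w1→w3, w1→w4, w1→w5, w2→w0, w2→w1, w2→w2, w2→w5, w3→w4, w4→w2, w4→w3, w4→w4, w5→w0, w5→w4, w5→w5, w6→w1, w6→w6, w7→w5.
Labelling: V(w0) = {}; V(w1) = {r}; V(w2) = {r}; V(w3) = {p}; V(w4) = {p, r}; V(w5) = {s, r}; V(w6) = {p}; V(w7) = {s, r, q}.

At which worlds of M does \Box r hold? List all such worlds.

Let φ = \Box r. Evaluate φ at each world:
  w0 (successors {w0, w4, w7}): φ is false.
  w1 (successors {w1, w2, w3, w4, w5}): φ is false.
  w2 (successors {w0, w1, w2, w5}): φ is false.
  w3 (successors {w4}): φ is true.
  w4 (successors {w2, w3, w4}): φ is false.
  w5 (successors {w0, w4, w5}): φ is false.
  w6 (successors {w1, w6}): φ is false.
  w7 (successors {w5}): φ is true.
For instance, at w6:
  At w6: \Box r requires r at every successor {w1, w6}.
    r fails at w6, so \Box r is false at w6.
Satisfying worlds: {w3, w7}

w3, w7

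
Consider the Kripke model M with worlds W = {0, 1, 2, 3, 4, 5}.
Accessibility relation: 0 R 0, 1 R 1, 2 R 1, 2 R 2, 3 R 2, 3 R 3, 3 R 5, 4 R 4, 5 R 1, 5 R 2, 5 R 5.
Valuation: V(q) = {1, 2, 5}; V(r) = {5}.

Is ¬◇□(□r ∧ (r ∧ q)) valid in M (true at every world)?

Let φ = ¬◇□(□r ∧ (r ∧ q)). Evaluate φ at each world:
  0 (successors {0}): φ is true.
  1 (successors {1}): φ is true.
  2 (successors {1, 2}): φ is true.
  3 (successors {2, 3, 5}): φ is true.
  4 (successors {4}): φ is true.
  5 (successors {1, 2, 5}): φ is true.
For instance, at 1:
  At 1: ◇□(□r ∧ (r ∧ q)) is false, so ¬◇□(□r ∧ (r ∧ q)) is true.
    At 1: ◇□(□r ∧ (r ∧ q)) requires □(□r ∧ (r ∧ q)) at some successor in {1}.
      At 1: □(□r ∧ (r ∧ q)) is false.
    So ◇□(□r ∧ (r ∧ q)) is false at 1.

Yes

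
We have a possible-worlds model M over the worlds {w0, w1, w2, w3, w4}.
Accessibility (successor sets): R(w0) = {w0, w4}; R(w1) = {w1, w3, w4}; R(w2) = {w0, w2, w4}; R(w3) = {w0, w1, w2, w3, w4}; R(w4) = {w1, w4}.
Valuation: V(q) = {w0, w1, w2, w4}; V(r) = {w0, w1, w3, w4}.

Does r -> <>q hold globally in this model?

Let φ = r -> <>q. Evaluate φ at each world:
  w0 (successors {w0, w4}): φ is true.
  w1 (successors {w1, w3, w4}): φ is true.
  w2 (successors {w0, w2, w4}): φ is true.
  w3 (successors {w0, w1, w2, w3, w4}): φ is true.
  w4 (successors {w1, w4}): φ is true.
For instance, at w2:
  At w2: r is false, <>q is true, so r -> <>q is true.
    At w2: <>q requires q at some successor in {w0, w2, w4}.
      q holds at w0, so <>q is true at w2.

Yes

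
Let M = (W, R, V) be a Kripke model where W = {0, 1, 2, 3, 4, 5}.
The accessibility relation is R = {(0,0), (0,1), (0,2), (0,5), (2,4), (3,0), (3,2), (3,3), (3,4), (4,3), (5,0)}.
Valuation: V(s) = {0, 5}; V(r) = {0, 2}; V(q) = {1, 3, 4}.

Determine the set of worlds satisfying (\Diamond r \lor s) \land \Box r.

Recall that \Box ψ holds at a world iff ψ holds at every accessible world, and \Diamond ψ holds iff ψ holds at some accessible world.
Let φ = (\Diamond r \lor s) \land \Box r. Evaluate φ at each world:
  0 (successors {0, 1, 2, 5}): φ is false.
  1 (successors ∅): φ is false.
  2 (successors {4}): φ is false.
  3 (successors {0, 2, 3, 4}): φ is false.
  4 (successors {3}): φ is false.
  5 (successors {0}): φ is true.
For instance, at 0:
  At 0: \Diamond r \lor s is true, \Box r is false, so (\Diamond r \lor s) \land \Box r is false.
    At 0: \Diamond r is true, s is true, so \Diamond r \lor s is true.
      At 0: \Diamond r requires r at some successor in {0, 1, 2, 5}.
        r holds at 0, so \Diamond r is true at 0.
    At 0: \Box r requires r at every successor {0, 1, 2, 5}.
      r fails at 1, so \Box r is false at 0.
Satisfying worlds: {5}

5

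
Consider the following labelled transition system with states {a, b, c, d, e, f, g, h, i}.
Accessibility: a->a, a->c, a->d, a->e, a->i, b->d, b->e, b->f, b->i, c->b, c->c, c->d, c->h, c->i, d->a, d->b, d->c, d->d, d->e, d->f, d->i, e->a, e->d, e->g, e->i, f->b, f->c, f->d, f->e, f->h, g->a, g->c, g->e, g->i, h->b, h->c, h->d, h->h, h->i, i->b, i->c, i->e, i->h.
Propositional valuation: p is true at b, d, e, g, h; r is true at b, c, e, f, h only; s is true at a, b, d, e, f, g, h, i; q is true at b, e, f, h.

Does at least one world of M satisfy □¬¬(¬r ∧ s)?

Let φ = □¬¬(¬r ∧ s). Evaluate φ at each world:
  a (successors {a, c, d, e, i}): φ is false.
  b (successors {d, e, f, i}): φ is false.
  c (successors {b, c, d, h, i}): φ is false.
  d (successors {a, b, c, d, e, f, i}): φ is false.
  e (successors {a, d, g, i}): φ is true.
  f (successors {b, c, d, e, h}): φ is false.
  g (successors {a, c, e, i}): φ is false.
  h (successors {b, c, d, h, i}): φ is false.
  i (successors {b, c, e, h}): φ is false.
Detail at e (witness):
  At e: □¬¬(¬r ∧ s) requires ¬¬(¬r ∧ s) at every successor {a, d, g, i}.
    At a: ¬¬(¬r ∧ s) is true.
    At d: ¬¬(¬r ∧ s) is true.
    At g: ¬¬(¬r ∧ s) is true.
    At i: ¬¬(¬r ∧ s) is true.
  So □¬¬(¬r ∧ s) is true at e.

Yes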